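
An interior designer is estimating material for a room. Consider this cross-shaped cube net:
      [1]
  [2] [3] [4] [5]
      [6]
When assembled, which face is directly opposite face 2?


Net: cross layout. Take square 3 as the base (bottom).
Fold the four squares in the horizontal row up around 3: 2 -> left, 4 -> right, 5 wraps to the top.
Fold 1 and 6 up from 3: 1 -> back, 6 -> front.
Opposite pairs are therefore: (1, 6), (2, 4), (3, 5).
Face 2 is opposite face 4.
face 4


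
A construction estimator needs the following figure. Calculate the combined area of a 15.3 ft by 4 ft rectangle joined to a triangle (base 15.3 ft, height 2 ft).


Composite shape: rectangle + triangle
Rectangle area = 15.3 * 4 = 61.2
Triangle area = 0.5 * 15.3 * 2 = 15.3
Total = 61.2 + 15.3
Total = 76.5
76.5 ft^2


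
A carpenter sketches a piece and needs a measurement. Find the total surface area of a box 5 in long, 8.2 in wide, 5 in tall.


Shape: rectangular prism
l = 5 in, w = 8.2 in, h = 5 in
Formula: SA = 2(lw + lh + wh)
lw = 41, lh = 25, wh = 41
lw + lh + wh = 107
SA = 2 * 107
SA = 214
214 in^2


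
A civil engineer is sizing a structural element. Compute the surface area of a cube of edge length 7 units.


Shape: cube
Side s = 7 units
A cube has 6 square faces.
Formula: SA = 6 * s^2
s^2 = 49
SA = 6 * 49
SA = 294
294 units^2


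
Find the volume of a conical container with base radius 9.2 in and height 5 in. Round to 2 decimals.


Shape: cone
Radius r = 9.2 in, Height h = 5 in
Formula: V = (1/3) * pi * r^2 * h
r^2 = 84.64
pi * r^2 * h = pi * 84.64 * 5 = 423.2 * pi
V = 423.2 * pi / 3
V = 443.17
443.17 in^3


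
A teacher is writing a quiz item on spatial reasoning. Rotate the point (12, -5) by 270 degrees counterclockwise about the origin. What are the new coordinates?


Transformation: rotation about the origin
Original point: (12, -5)
Rule for 270 deg counterclockwise: (x, y) -> (y, -x)
Apply: (12, -5) -> (-5, -12)
(-5, -12)


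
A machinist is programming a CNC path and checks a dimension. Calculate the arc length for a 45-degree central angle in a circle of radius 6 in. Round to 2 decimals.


Shape: circular arc
Radius r = 6 in, Angle = 45 degrees
Formula: L = (angle/360) * 2 * pi * r
2 * pi * r = 12 * pi
L = (45/360) * 12 * pi
L = 1.5 * pi
L = 4.71
4.71 in


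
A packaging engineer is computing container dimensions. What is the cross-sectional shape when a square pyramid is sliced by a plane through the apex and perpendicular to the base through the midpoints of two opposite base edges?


Solid: square pyramid
Cutting plane: through the apex and perpendicular to the base through the midpoints of two opposite base edges
Visualize the intersection of the plane with the solid's surface.
The boundary of the cut region is a isosceles triangle.
isosceles triangle


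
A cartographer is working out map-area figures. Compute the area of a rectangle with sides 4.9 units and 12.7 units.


Shape: rectangle
Length l = 4.9 units, Width w = 12.7 units
Formula: A = l * w
A = 4.9 * 12.7
A = 62.23
62.23 units^2


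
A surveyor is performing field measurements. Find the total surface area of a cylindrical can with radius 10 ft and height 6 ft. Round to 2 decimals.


Shape: closed cylinder
Radius r = 10 ft, Height h = 6 ft
Formula: SA = 2*pi*r^2 + 2*pi*r*h = 2*pi*r*(r + h)
r + h = 16
2 * r * (r + h) = 2 * 10 * 16 = 320
SA = 320 * pi
SA = 1005.31
1005.31 ft^2


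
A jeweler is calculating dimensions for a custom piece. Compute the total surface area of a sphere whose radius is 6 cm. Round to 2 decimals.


Shape: sphere
Radius r = 6 cm
Formula: SA = 4 * pi * r^2
r^2 = 36
SA = 4 * pi * 36
SA = 144 * pi
SA = 452.39
452.39 cm^2


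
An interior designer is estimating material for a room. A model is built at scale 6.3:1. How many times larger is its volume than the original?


Linear scale factor k = 6.3
Rule: under a linear scaling by k, volumes scale by k^3.
k^3 = 6.3 * 6.3 * 6.3
k^3 = 39.69 * 6.3
k^3 = 250.047
Volume scales by a factor of 250.047.
250.047 (dimensionless)


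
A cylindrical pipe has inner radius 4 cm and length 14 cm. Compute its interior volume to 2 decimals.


Shape: cylinder
Radius r = 4 cm, Height h = 14 cm
Formula: V = pi * r^2 * h
r^2 = 16
V = pi * 16 * 14
V = 224 * pi
V = 703.72
703.72 cm^3


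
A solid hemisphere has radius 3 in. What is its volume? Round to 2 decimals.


Shape: hemisphere (half of a sphere)
Radius r = 3 in
Formula: V = (1/2) * (4/3) * pi * r^3 = (2/3) * pi * r^3
r^3 = 27
(2/3) * 27 = 18
V = 18 * pi
V = 56.55
56.55 in^3


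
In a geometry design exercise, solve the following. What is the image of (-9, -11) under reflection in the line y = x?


Transformation: reflection
Original point: (-9, -11)
Rule for reflection over y = x: (x, y) -> (y, x)
Apply: (-9, -11) -> (-11, -9)
(-11, -9)


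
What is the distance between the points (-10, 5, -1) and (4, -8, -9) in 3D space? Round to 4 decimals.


3D distance between two points
P1 = (-10, 5, -1), P2 = (4, -8, -9)
Formula: d = sqrt((x2-x1)^2 + (y2-y1)^2 + (z2-z1)^2)
dx = 4 - -10 = 14
dy = -8 - 5 = -13
dz = -9 - -1 = -8
dx^2 + dy^2 + dz^2 = 196 + 169 + 64 = 429
d = sqrt(429)
d = 20.7123
20.7123 units


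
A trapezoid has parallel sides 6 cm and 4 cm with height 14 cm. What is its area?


Shape: trapezoid
Parallel sides a = 6 cm, b = 4 cm; Height h = 14 cm
Formula: A = (a + b) * h / 2
a + b = 6 + 4 = 10
A = 10 * 14 / 2
A = 140 / 2
A = 70
70 cm^2


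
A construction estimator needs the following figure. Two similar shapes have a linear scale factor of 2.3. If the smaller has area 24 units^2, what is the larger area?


Linear scale factor k = 2.3
Original area = 24 units^2
Rule: under a linear scaling by k, areas scale by k^2.
k^2 = 2.3^2 = 5.29
New area = 24 * 5.29
New area = 126.96
126.96 units^2


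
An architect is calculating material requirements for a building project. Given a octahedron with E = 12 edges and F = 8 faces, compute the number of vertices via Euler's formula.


Polyhedron: octahedron
Euler's formula for convex polyhedra: V - E + F = 2
Given: E = 12 edges and F = 8 faces
Solve for V:
V = 2 + E - F = 2 + 12 - 8 = 6
6 vertices


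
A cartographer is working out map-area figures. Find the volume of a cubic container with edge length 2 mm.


Shape: cube
Side s = 2 mm
Formula: V = s^3
V = 2 * 2 * 2
V = 4 * 2
V = 8
8 mm^3


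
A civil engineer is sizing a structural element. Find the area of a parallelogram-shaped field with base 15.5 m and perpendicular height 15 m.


Shape: parallelogram
Base b = 15.5 m, Height h = 15 m
Formula: A = b * h
A = 15.5 * 15
A = 232.5
232.5 m^2


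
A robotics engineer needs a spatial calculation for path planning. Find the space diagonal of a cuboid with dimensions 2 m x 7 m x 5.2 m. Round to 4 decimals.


Shape: rectangular box (space diagonal)
l = 2 m, w = 7 m, h = 5.2 m
Visualize: the diagonal of the base, then a right triangle with that diagonal and the height.
Formula: d = sqrt(l^2 + w^2 + h^2)
l^2 + w^2 + h^2 = 4 + 49 + 27.04 = 80.04
d = sqrt(80.04)
d = 8.9465
8.9465 m


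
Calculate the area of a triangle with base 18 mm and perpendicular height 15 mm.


Shape: triangle
Base b = 18 mm, Height h = 15 mm
Formula: A = (1/2) * b * h
A = 0.5 * 18 * 15
A = 0.5 * 270
A = 135
135 mm^2


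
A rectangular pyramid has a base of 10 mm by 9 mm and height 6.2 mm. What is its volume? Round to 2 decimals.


Shape: rectangular pyramid
Base: 10 mm x 9 mm, Height h = 6.2 mm
Formula: V = (1/3) * base_area * h
base_area = 10 * 9 = 90
base_area * h = 90 * 6.2 = 558
V = 558 / 3
V = 186
186 mm^3


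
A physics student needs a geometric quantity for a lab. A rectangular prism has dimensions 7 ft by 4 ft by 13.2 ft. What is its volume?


Shape: rectangular prism
l = 7 ft, w = 4 ft, h = 13.2 ft
Formula: V = l * w * h
V = 7 * 4 * 13.2
V = 28 * 13.2
V = 369.6
369.6 ft^3


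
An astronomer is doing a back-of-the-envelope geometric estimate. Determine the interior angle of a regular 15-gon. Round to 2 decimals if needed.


Shape: regular pentadecagon (15 sides)
Formula: interior angle = (n - 2) * 180 / n
(n - 2) = 13
(n - 2) * 180 = 2340
angle = 2340 / 15
angle = 156
156 degrees


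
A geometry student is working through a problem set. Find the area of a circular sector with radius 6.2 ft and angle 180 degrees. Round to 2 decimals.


Shape: circular sector
Radius r = 6.2 ft, Angle = 180 degrees
Formula: A = (angle/360) * pi * r^2
r^2 = 38.44
Fraction of circle = 180/360
A = (180/360) * pi * 38.44
A = 19.22 * pi
A = 60.38
60.38 ft^2


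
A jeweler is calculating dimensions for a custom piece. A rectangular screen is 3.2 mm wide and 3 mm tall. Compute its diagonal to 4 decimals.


Shape: rectangle (diagonal via Pythagoras)
Sides: 3.2 mm and 3 mm
Formula: d = sqrt(l^2 + w^2)
l^2 = 10.24, w^2 = 9
l^2 + w^2 = 19.24
d = sqrt(19.24)
d = 4.3863
4.3863 mm


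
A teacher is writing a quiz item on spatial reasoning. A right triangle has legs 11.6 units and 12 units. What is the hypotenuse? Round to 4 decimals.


Shape: right triangle
Legs a = 11.6 units, b = 12 units
Formula: c = sqrt(a^2 + b^2)
a^2 = 134.56, b^2 = 144
a^2 + b^2 = 278.56
c = sqrt(278.56)
c = 16.6901
16.6901 units


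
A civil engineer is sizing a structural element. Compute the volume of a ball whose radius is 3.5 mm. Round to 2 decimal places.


Shape: sphere
Radius r = 3.5 mm
Formula: V = (4/3) * pi * r^3
r^3 = 42.875
(4/3) * 42.875 = 57.166667
V = 57.166667 * pi
V = 179.59
179.59 mm^3


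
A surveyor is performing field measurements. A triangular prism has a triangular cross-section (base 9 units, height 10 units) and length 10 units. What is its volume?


Shape: triangular prism
Triangle base = 9 units, triangle height = 10 units, prism length L = 10 units
Formula: V = (1/2 * b * h_tri) * L
Cross-section area = 0.5 * 9 * 10 = 45
V = 45 * 10
V = 450
450 units^3


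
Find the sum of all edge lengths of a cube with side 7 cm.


Shape: cube
Side s = 7 cm
A cube has 12 edges, all equal.
Formula: total edge length = 12 * s
Total = 12 * 7
Total = 84
84 cm


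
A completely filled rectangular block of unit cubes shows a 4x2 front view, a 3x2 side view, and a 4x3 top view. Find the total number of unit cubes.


Orthographic views of a solid rectangular block:
Front view 4 x 2 -> length = 4, height = 2
Side view 3 x 2 -> width = 3, height = 2 (consistent)
Top view 4 x 3 -> confirms length = 4, width = 3
The block is 4 x 3 x 2.
Total unit cubes = 4 * 3 * 2 = 24
24 unit cubes


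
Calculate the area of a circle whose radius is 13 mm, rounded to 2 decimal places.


Shape: circle
Radius r = 13 mm
Formula: A = pi * r^2
r^2 = 13^2 = 169
A = pi * 169
A = 530.93
530.93 mm^2


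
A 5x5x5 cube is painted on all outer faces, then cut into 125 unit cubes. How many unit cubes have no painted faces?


Large cube: 5 x 5 x 5, cut into unit cubes.
n = 5, so n - 2 = 3
Unpainted cubes form the interior (n - 2)^3 block.
(n - 2)^3 = 3^3 = 27
27 unit cubes


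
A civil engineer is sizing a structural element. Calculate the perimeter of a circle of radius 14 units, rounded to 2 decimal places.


Shape: circle
Radius r = 14 units
Formula: C = 2 * pi * r
C = 2 * pi * 14
C = 28 * pi
C = 87.96
87.96 units


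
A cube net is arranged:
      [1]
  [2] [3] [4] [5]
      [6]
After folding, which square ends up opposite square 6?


Net: cross layout. Take square 3 as the base (bottom).
Fold the four squares in the horizontal row up around 3: 2 -> left, 4 -> right, 5 wraps to the top.
Fold 1 and 6 up from 3: 1 -> back, 6 -> front.
Opposite pairs are therefore: (1, 6), (2, 4), (3, 5).
Face 6 is opposite face 1.
face 1


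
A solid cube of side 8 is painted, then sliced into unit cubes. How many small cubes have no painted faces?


Large cube: 8 x 8 x 8, cut into unit cubes.
n = 8, so n - 2 = 6
Unpainted cubes form the interior (n - 2)^3 block.
(n - 2)^3 = 6^3 = 216
216 unit cubes


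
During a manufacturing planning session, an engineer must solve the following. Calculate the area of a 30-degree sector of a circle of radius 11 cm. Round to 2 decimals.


Shape: circular sector
Radius r = 11 cm, Angle = 30 degrees
Formula: A = (angle/360) * pi * r^2
r^2 = 121
Fraction of circle = 30/360
A = (30/360) * pi * 121
A = 10.083333 * pi
A = 31.68
31.68 cm^2


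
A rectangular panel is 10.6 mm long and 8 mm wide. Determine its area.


Shape: rectangle
Length l = 10.6 mm, Width w = 8 mm
Formula: A = l * w
A = 10.6 * 8
A = 84.8
84.8 mm^2


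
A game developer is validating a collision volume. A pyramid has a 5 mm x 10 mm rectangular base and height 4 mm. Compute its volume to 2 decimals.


Shape: rectangular pyramid
Base: 5 mm x 10 mm, Height h = 4 mm
Formula: V = (1/3) * base_area * h
base_area = 5 * 10 = 50
base_area * h = 50 * 4 = 200
V = 200 / 3
V = 66.67
66.67 mm^3


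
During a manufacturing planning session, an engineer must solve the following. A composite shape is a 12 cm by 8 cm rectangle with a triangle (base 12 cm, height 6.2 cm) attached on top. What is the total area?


Composite shape: rectangle + triangle
Rectangle area = 12 * 8 = 96
Triangle area = 0.5 * 12 * 6.2 = 37.2
Total = 96 + 37.2
Total = 133.2
133.2 cm^2


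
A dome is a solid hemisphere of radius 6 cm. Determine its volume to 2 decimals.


Shape: hemisphere (half of a sphere)
Radius r = 6 cm
Formula: V = (1/2) * (4/3) * pi * r^3 = (2/3) * pi * r^3
r^3 = 216
(2/3) * 216 = 144
V = 144 * pi
V = 452.39
452.39 cm^3


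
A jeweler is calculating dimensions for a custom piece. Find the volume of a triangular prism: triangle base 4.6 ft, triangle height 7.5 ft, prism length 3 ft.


Shape: triangular prism
Triangle base = 4.6 ft, triangle height = 7.5 ft, prism length L = 3 ft
Formula: V = (1/2 * b * h_tri) * L
Cross-section area = 0.5 * 4.6 * 7.5 = 17.25
V = 17.25 * 3
V = 51.75
51.75 ft^3


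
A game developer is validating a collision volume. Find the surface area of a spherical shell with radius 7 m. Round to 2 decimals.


Shape: sphere
Radius r = 7 m
Formula: SA = 4 * pi * r^2
r^2 = 49
SA = 4 * pi * 49
SA = 196 * pi
SA = 615.75
615.75 m^2


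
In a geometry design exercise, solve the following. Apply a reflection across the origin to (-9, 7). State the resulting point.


Transformation: reflection
Original point: (-9, 7)
Rule for reflection through the origin: (x, y) -> (-x, -y)
Apply: (-9, 7) -> (9, -7)
(9, -7)


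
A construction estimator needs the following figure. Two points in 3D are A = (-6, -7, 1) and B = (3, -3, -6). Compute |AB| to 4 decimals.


3D distance between two points
P1 = (-6, -7, 1), P2 = (3, -3, -6)
Formula: d = sqrt((x2-x1)^2 + (y2-y1)^2 + (z2-z1)^2)
dx = 3 - -6 = 9
dy = -3 - -7 = 4
dz = -6 - 1 = -7
dx^2 + dy^2 + dz^2 = 81 + 16 + 49 = 146
d = sqrt(146)
d = 12.083
12.083 units


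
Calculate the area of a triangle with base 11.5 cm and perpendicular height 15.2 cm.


Shape: triangle
Base b = 11.5 cm, Height h = 15.2 cm
Formula: A = (1/2) * b * h
A = 0.5 * 11.5 * 15.2
A = 0.5 * 174.8
A = 87.4
87.4 cm^2


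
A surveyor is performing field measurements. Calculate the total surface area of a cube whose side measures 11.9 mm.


Shape: cube
Side s = 11.9 mm
A cube has 6 square faces.
Formula: SA = 6 * s^2
s^2 = 141.61
SA = 6 * 141.61
SA = 849.66
849.66 mm^2


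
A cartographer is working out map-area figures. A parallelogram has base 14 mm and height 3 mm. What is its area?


Shape: parallelogram
Base b = 14 mm, Height h = 3 mm
Formula: A = b * h
A = 14 * 3
A = 42
42 mm^2


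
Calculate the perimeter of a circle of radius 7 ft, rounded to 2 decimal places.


Shape: circle
Radius r = 7 ft
Formula: C = 2 * pi * r
C = 2 * pi * 7
C = 14 * pi
C = 43.98
43.98 ft


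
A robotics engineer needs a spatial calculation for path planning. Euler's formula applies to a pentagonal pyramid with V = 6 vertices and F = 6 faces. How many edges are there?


Polyhedron: pentagonal pyramid
Euler's formula for convex polyhedra: V - E + F = 2
Given: V = 6 vertices and F = 6 faces
Solve for E:
E = V + F - 2 = 6 + 6 - 2 = 10
10 edges


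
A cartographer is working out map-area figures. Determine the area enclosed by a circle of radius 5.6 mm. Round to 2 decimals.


Shape: circle
Radius r = 5.6 mm
Formula: A = pi * r^2
r^2 = 5.6^2 = 31.36
A = pi * 31.36
A = 98.52
98.52 mm^2


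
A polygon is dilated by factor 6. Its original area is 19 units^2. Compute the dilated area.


Linear scale factor k = 6
Original area = 19 units^2
Rule: under a linear scaling by k, areas scale by k^2.
k^2 = 6^2 = 36
New area = 19 * 36
New area = 684
684 units^2


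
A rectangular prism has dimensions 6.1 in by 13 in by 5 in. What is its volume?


Shape: rectangular prism
l = 6.1 in, w = 13 in, h = 5 in
Formula: V = l * w * h
V = 6.1 * 13 * 5
V = 79.3 * 5
V = 396.5
396.5 in^3


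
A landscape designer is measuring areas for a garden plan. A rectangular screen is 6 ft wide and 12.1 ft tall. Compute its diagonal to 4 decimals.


Shape: rectangle (diagonal via Pythagoras)
Sides: 6 ft and 12.1 ft
Formula: d = sqrt(l^2 + w^2)
l^2 = 36, w^2 = 146.41
l^2 + w^2 = 182.41
d = sqrt(182.41)
d = 13.5059
13.5059 ft


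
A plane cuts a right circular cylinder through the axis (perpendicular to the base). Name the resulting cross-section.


Solid: right circular cylinder
Cutting plane: through the axis (perpendicular to the base)
Visualize the intersection of the plane with the solid's surface.
The boundary of the cut region is a rectangle.
rectangle


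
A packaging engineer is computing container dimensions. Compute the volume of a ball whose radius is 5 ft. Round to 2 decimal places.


Shape: sphere
Radius r = 5 ft
Formula: V = (4/3) * pi * r^3
r^3 = 125
(4/3) * 125 = 166.666667
V = 166.666667 * pi
V = 523.6
523.6 ft^3


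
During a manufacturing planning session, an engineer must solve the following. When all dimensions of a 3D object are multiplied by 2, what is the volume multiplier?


Linear scale factor k = 2
Rule: under a linear scaling by k, volumes scale by k^3.
k^3 = 2 * 2 * 2
k^3 = 4 * 2
k^3 = 8
Volume scales by a factor of 8.
8 (dimensionless)


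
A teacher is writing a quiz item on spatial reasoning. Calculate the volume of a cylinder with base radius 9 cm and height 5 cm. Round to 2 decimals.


Shape: cylinder
Radius r = 9 cm, Height h = 5 cm
Formula: V = pi * r^2 * h
r^2 = 81
V = pi * 81 * 5
V = 405 * pi
V = 1272.35
1272.35 cm^3


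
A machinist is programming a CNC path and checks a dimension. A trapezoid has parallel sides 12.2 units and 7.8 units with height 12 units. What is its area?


Shape: trapezoid
Parallel sides a = 12.2 units, b = 7.8 units; Height h = 12 units
Formula: A = (a + b) * h / 2
a + b = 12.2 + 7.8 = 20
A = 20 * 12 / 2
A = 240 / 2
A = 120
120 units^2


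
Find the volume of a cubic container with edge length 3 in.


Shape: cube
Side s = 3 in
Formula: V = s^3
V = 3 * 3 * 3
V = 9 * 3
V = 27
27 in^3


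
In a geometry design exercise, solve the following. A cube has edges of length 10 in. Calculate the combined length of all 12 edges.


Shape: cube
Side s = 10 in
A cube has 12 edges, all equal.
Formula: total edge length = 12 * s
Total = 12 * 10
Total = 120
120 in


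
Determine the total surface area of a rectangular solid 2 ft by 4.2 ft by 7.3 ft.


Shape: rectangular prism
l = 2 ft, w = 4.2 ft, h = 7.3 ft
Formula: SA = 2(lw + lh + wh)
lw = 8.4, lh = 14.6, wh = 30.66
lw + lh + wh = 53.66
SA = 2 * 53.66
SA = 107.32
107.32 ft^2


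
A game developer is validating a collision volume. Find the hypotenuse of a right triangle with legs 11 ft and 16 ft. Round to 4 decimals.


Shape: right triangle
Legs a = 11 ft, b = 16 ft
Formula: c = sqrt(a^2 + b^2)
a^2 = 121, b^2 = 256
a^2 + b^2 = 377
c = sqrt(377)
c = 19.4165
19.4165 ft


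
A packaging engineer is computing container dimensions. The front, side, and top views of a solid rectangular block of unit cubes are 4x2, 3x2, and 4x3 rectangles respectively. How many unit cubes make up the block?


Orthographic views of a solid rectangular block:
Front view 4 x 2 -> length = 4, height = 2
Side view 3 x 2 -> width = 3, height = 2 (consistent)
Top view 4 x 3 -> confirms length = 4, width = 3
The block is 4 x 3 x 2.
Total unit cubes = 4 * 3 * 2 = 24
24 unit cubes


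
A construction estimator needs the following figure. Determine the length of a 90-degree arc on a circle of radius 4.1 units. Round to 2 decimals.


Shape: circular arc
Radius r = 4.1 units, Angle = 90 degrees
Formula: L = (angle/360) * 2 * pi * r
2 * pi * r = 8.2 * pi
L = (90/360) * 8.2 * pi
L = 2.05 * pi
L = 6.44
6.44 units


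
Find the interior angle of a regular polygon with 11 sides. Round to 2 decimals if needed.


Shape: regular hendecagon (11 sides)
Formula: interior angle = (n - 2) * 180 / n
(n - 2) = 9
(n - 2) * 180 = 1620
angle = 1620 / 11
angle = 147.27
147.27 degrees


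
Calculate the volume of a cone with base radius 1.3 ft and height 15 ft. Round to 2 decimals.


Shape: cone
Radius r = 1.3 ft, Height h = 15 ft
Formula: V = (1/3) * pi * r^2 * h
r^2 = 1.69
pi * r^2 * h = pi * 1.69 * 15 = 25.35 * pi
V = 25.35 * pi / 3
V = 26.55
26.55 ft^3


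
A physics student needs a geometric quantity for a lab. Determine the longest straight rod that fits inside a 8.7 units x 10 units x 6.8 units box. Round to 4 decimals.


Shape: rectangular box (space diagonal)
l = 8.7 units, w = 10 units, h = 6.8 units
Visualize: the diagonal of the base, then a right triangle with that diagonal and the height.
Formula: d = sqrt(l^2 + w^2 + h^2)
l^2 + w^2 + h^2 = 75.69 + 100 + 46.24 = 221.93
d = sqrt(221.93)
d = 14.8973
14.8973 units


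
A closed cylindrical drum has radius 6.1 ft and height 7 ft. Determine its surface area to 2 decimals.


Shape: closed cylinder
Radius r = 6.1 ft, Height h = 7 ft
Formula: SA = 2*pi*r^2 + 2*pi*r*h = 2*pi*r*(r + h)
r + h = 13.1
2 * r * (r + h) = 2 * 6.1 * 13.1 = 159.82
SA = 159.82 * pi
SA = 502.09
502.09 ft^2


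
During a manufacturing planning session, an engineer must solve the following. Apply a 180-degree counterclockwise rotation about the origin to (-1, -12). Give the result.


Transformation: rotation about the origin
Original point: (-1, -12)
Rule for 180 deg: (x, y) -> (-x, -y)
Apply: (-1, -12) -> (1, 12)
(1, 12)


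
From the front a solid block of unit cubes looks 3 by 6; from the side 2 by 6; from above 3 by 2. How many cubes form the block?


Orthographic views of a solid rectangular block:
Front view 3 x 6 -> length = 3, height = 6
Side view 2 x 6 -> width = 2, height = 6 (consistent)
Top view 3 x 2 -> confirms length = 3, width = 2
The block is 3 x 2 x 6.
Total unit cubes = 3 * 2 * 6 = 36
36 unit cubes


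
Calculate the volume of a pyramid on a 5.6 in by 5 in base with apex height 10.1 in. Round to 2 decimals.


Shape: rectangular pyramid
Base: 5.6 in x 5 in, Height h = 10.1 in
Formula: V = (1/3) * base_area * h
base_area = 5.6 * 5 = 28
base_area * h = 28 * 10.1 = 282.8
V = 282.8 / 3
V = 94.27
94.27 in^3


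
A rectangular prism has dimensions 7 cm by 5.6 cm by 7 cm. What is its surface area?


Shape: rectangular prism
l = 7 cm, w = 5.6 cm, h = 7 cm
Formula: SA = 2(lw + lh + wh)
lw = 39.2, lh = 49, wh = 39.2
lw + lh + wh = 127.4
SA = 2 * 127.4
SA = 254.8
254.8 cm^2


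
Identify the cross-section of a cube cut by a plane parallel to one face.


Solid: cube
Cutting plane: parallel to one face
Visualize the intersection of the plane with the solid's surface.
The boundary of the cut region is a square.
square


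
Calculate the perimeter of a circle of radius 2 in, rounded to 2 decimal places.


Shape: circle
Radius r = 2 in
Formula: C = 2 * pi * r
C = 2 * pi * 2
C = 4 * pi
C = 12.57
12.57 in


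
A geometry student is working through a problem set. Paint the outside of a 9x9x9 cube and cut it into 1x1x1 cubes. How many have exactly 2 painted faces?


Large cube: 9 x 9 x 9, cut into unit cubes.
n = 9, so n - 2 = 7
Cubes with 2 painted faces lie along the edges, excluding corners.
A cube has 12 edges; each contributes (n - 2) = 7 such cubes.
Count = 12 * 7 = 84
84 unit cubes


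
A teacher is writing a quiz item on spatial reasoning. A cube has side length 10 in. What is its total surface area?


Shape: cube
Side s = 10 in
A cube has 6 square faces.
Formula: SA = 6 * s^2
s^2 = 100
SA = 6 * 100
SA = 600
600 in^2


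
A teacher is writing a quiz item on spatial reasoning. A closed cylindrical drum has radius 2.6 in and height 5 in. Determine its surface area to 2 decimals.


Shape: closed cylinder
Radius r = 2.6 in, Height h = 5 in
Formula: SA = 2*pi*r^2 + 2*pi*r*h = 2*pi*r*(r + h)
r + h = 7.6
2 * r * (r + h) = 2 * 2.6 * 7.6 = 39.52
SA = 39.52 * pi
SA = 124.16
124.16 in^2


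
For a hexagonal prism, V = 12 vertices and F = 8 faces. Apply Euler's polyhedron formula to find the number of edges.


Polyhedron: hexagonal prism
Euler's formula for convex polyhedra: V - E + F = 2
Given: V = 12 vertices and F = 8 faces
Solve for E:
E = V + F - 2 = 12 + 8 - 2 = 18
18 edges


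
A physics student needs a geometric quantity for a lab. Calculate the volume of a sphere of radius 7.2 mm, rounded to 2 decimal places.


Shape: sphere
Radius r = 7.2 mm
Formula: V = (4/3) * pi * r^3
r^3 = 373.248
(4/3) * 373.248 = 497.664
V = 497.664 * pi
V = 1563.46
1563.46 mm^3


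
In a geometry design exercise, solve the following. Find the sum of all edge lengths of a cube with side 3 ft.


Shape: cube
Side s = 3 ft
A cube has 12 edges, all equal.
Formula: total edge length = 12 * s
Total = 12 * 3
Total = 36
36 ft


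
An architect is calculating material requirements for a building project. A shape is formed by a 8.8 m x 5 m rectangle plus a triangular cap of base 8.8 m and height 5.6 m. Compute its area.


Composite shape: rectangle + triangle
Rectangle area = 8.8 * 5 = 44
Triangle area = 0.5 * 8.8 * 5.6 = 24.64
Total = 44 + 24.64
Total = 68.64
68.64 m^2


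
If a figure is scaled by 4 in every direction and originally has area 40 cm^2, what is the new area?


Linear scale factor k = 4
Original area = 40 cm^2
Rule: under a linear scaling by k, areas scale by k^2.
k^2 = 4^2 = 16
New area = 40 * 16
New area = 640
640 cm^2


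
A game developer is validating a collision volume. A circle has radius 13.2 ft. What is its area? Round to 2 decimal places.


Shape: circle
Radius r = 13.2 ft
Formula: A = pi * r^2
r^2 = 13.2^2 = 174.24
A = pi * 174.24
A = 547.39
547.39 ft^2


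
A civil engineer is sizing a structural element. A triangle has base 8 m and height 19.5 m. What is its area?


Shape: triangle
Base b = 8 m, Height h = 19.5 m
Formula: A = (1/2) * b * h
A = 0.5 * 8 * 19.5
A = 0.5 * 156
A = 78
78 m^2


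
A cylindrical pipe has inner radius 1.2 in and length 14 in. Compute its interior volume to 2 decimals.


Shape: cylinder
Radius r = 1.2 in, Height h = 14 in
Formula: V = pi * r^2 * h
r^2 = 1.44
V = pi * 1.44 * 14
V = 20.16 * pi
V = 63.33
63.33 in^3


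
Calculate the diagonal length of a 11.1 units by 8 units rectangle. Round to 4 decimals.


Shape: rectangle (diagonal via Pythagoras)
Sides: 11.1 units and 8 units
Formula: d = sqrt(l^2 + w^2)
l^2 = 123.21, w^2 = 64
l^2 + w^2 = 187.21
d = sqrt(187.21)
d = 13.6825
13.6825 units


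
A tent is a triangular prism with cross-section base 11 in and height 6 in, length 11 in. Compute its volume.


Shape: triangular prism
Triangle base = 11 in, triangle height = 6 in, prism length L = 11 in
Formula: V = (1/2 * b * h_tri) * L
Cross-section area = 0.5 * 11 * 6 = 33
V = 33 * 11
V = 363
363 in^3


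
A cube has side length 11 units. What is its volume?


Shape: cube
Side s = 11 units
Formula: V = s^3
V = 11 * 11 * 11
V = 121 * 11
V = 1331
1331 units^3


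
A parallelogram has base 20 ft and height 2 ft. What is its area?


Shape: parallelogram
Base b = 20 ft, Height h = 2 ft
Formula: A = b * h
A = 20 * 2
A = 40
40 ft^2


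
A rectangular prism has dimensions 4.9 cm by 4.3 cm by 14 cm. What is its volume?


Shape: rectangular prism
l = 4.9 cm, w = 4.3 cm, h = 14 cm
Formula: V = l * w * h
V = 4.9 * 4.3 * 14
V = 21.07 * 14
V = 294.98
294.98 cm^3


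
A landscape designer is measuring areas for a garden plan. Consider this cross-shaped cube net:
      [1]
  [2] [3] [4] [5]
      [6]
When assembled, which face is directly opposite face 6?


Net: cross layout. Take square 3 as the base (bottom).
Fold the four squares in the horizontal row up around 3: 2 -> left, 4 -> right, 5 wraps to the top.
Fold 1 and 6 up from 3: 1 -> back, 6 -> front.
Opposite pairs are therefore: (1, 6), (2, 4), (3, 5).
Face 6 is opposite face 1.
face 1


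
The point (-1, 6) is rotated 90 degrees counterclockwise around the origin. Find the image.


Transformation: rotation about the origin
Original point: (-1, 6)
Rule for 90 deg counterclockwise: (x, y) -> (-y, x)
Apply: (-1, 6) -> (-6, -1)
(-6, -1)


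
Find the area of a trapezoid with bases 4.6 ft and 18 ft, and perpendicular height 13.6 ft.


Shape: trapezoid
Parallel sides a = 4.6 ft, b = 18 ft; Height h = 13.6 ft
Formula: A = (a + b) * h / 2
a + b = 4.6 + 18 = 22.6
A = 22.6 * 13.6 / 2
A = 307.36 / 2
A = 153.68
153.68 ft^2


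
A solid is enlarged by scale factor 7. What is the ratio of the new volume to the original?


Linear scale factor k = 7
Rule: under a linear scaling by k, volumes scale by k^3.
k^3 = 7 * 7 * 7
k^3 = 49 * 7
k^3 = 343
Volume scales by a factor of 343.
343 (dimensionless)


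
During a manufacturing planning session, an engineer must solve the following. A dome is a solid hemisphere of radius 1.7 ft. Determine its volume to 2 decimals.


Shape: hemisphere (half of a sphere)
Radius r = 1.7 ft
Formula: V = (1/2) * (4/3) * pi * r^3 = (2/3) * pi * r^3
r^3 = 4.913
(2/3) * 4.913 = 3.275333
V = 3.275333 * pi
V = 10.29
10.29 ft^3


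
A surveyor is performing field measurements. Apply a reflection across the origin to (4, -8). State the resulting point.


Transformation: reflection
Original point: (4, -8)
Rule for reflection through the origin: (x, y) -> (-x, -y)
Apply: (4, -8) -> (-4, 8)
(-4, 8)


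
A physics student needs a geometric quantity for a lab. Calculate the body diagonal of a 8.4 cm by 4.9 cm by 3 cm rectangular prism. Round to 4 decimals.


Shape: rectangular box (space diagonal)
l = 8.4 cm, w = 4.9 cm, h = 3 cm
Visualize: the diagonal of the base, then a right triangle with that diagonal and the height.
Formula: d = sqrt(l^2 + w^2 + h^2)
l^2 + w^2 + h^2 = 70.56 + 24.01 + 9 = 103.57
d = sqrt(103.57)
d = 10.1769
10.1769 cm


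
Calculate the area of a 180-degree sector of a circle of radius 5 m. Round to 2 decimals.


Shape: circular sector
Radius r = 5 m, Angle = 180 degrees
Formula: A = (angle/360) * pi * r^2
r^2 = 25
Fraction of circle = 180/360
A = (180/360) * pi * 25
A = 12.5 * pi
A = 39.27
39.27 m^2


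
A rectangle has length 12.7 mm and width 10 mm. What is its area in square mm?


Shape: rectangle
Length l = 12.7 mm, Width w = 10 mm
Formula: A = l * w
A = 12.7 * 10
A = 127
127 mm^2


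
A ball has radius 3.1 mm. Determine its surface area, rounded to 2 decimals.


Shape: sphere
Radius r = 3.1 mm
Formula: SA = 4 * pi * r^2
r^2 = 9.61
SA = 4 * pi * 9.61
SA = 38.44 * pi
SA = 120.76
120.76 mm^2


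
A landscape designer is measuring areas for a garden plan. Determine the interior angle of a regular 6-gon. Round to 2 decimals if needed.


Shape: regular hexagon (6 sides)
Formula: interior angle = (n - 2) * 180 / n
(n - 2) = 4
(n - 2) * 180 = 720
angle = 720 / 6
angle = 120
120 degrees


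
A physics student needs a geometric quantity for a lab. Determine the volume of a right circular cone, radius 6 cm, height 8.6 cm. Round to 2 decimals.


Shape: cone
Radius r = 6 cm, Height h = 8.6 cm
Formula: V = (1/3) * pi * r^2 * h
r^2 = 36
pi * r^2 * h = pi * 36 * 8.6 = 309.6 * pi
V = 309.6 * pi / 3
V = 324.21
324.21 cm^3


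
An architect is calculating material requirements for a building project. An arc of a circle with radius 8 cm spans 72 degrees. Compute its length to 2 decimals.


Shape: circular arc
Radius r = 8 cm, Angle = 72 degrees
Formula: L = (angle/360) * 2 * pi * r
2 * pi * r = 16 * pi
L = (72/360) * 16 * pi
L = 3.2 * pi
L = 10.05
10.05 cm


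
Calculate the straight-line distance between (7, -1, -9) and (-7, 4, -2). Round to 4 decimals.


3D distance between two points
P1 = (7, -1, -9), P2 = (-7, 4, -2)
Formula: d = sqrt((x2-x1)^2 + (y2-y1)^2 + (z2-z1)^2)
dx = -7 - 7 = -14
dy = 4 - -1 = 5
dz = -2 - -9 = 7
dx^2 + dy^2 + dz^2 = 196 + 25 + 49 = 270
d = sqrt(270)
d = 16.4317
16.4317 units


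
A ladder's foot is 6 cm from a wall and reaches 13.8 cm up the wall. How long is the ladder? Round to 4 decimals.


Shape: right triangle
Legs a = 6 cm, b = 13.8 cm
Formula: c = sqrt(a^2 + b^2)
a^2 = 36, b^2 = 190.44
a^2 + b^2 = 226.44
c = sqrt(226.44)
c = 15.0479
15.0479 cm


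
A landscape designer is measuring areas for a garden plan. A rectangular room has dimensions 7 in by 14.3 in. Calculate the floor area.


Shape: rectangle
Length l = 7 in, Width w = 14.3 in
Formula: A = l * w
A = 7 * 14.3
A = 100.1
100.1 in^2


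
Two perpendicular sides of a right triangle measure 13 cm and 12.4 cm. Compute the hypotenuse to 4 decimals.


Shape: right triangle
Legs a = 13 cm, b = 12.4 cm
Formula: c = sqrt(a^2 + b^2)
a^2 = 169, b^2 = 153.76
a^2 + b^2 = 322.76
c = sqrt(322.76)
c = 17.9655
17.9655 cm


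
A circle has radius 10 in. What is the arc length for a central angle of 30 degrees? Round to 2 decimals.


Shape: circular arc
Radius r = 10 in, Angle = 30 degrees
Formula: L = (angle/360) * 2 * pi * r
2 * pi * r = 20 * pi
L = (30/360) * 20 * pi
L = 1.666667 * pi
L = 5.24
5.24 in


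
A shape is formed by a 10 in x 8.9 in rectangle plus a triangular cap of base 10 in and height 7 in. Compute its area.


Composite shape: rectangle + triangle
Rectangle area = 10 * 8.9 = 89
Triangle area = 0.5 * 10 * 7 = 35
Total = 89 + 35
Total = 124
124 in^2


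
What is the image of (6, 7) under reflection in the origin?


Transformation: reflection
Original point: (6, 7)
Rule for reflection through the origin: (x, y) -> (-x, -y)
Apply: (6, 7) -> (-6, -7)
(-6, -7)


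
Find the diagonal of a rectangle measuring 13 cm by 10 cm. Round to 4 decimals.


Shape: rectangle (diagonal via Pythagoras)
Sides: 13 cm and 10 cm
Formula: d = sqrt(l^2 + w^2)
l^2 = 169, w^2 = 100
l^2 + w^2 = 269
d = sqrt(269)
d = 16.4012
16.4012 cm


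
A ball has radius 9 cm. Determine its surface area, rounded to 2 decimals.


Shape: sphere
Radius r = 9 cm
Formula: SA = 4 * pi * r^2
r^2 = 81
SA = 4 * pi * 81
SA = 324 * pi
SA = 1017.88
1017.88 cm^2


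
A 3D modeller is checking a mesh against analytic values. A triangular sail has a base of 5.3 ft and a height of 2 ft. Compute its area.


Shape: triangle
Base b = 5.3 ft, Height h = 2 ft
Formula: A = (1/2) * b * h
A = 0.5 * 5.3 * 2
A = 0.5 * 10.6
A = 5.3
5.3 ft^2


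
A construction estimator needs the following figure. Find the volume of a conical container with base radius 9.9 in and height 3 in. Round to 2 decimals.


Shape: cone
Radius r = 9.9 in, Height h = 3 in
Formula: V = (1/3) * pi * r^2 * h
r^2 = 98.01
pi * r^2 * h = pi * 98.01 * 3 = 294.03 * pi
V = 294.03 * pi / 3
V = 307.91
307.91 in^3


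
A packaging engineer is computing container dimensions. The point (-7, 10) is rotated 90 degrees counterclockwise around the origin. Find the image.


Transformation: rotation about the origin
Original point: (-7, 10)
Rule for 90 deg counterclockwise: (x, y) -> (-y, x)
Apply: (-7, 10) -> (-10, -7)
(-10, -7)


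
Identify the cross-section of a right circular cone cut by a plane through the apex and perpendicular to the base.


Solid: right circular cone
Cutting plane: through the apex and perpendicular to the base
Visualize the intersection of the plane with the solid's surface.
The boundary of the cut region is a isosceles triangle.
isosceles triangle


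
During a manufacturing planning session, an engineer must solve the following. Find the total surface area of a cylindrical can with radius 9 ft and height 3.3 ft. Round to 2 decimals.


Shape: closed cylinder
Radius r = 9 ft, Height h = 3.3 ft
Formula: SA = 2*pi*r^2 + 2*pi*r*h = 2*pi*r*(r + h)
r + h = 12.3
2 * r * (r + h) = 2 * 9 * 12.3 = 221.4
SA = 221.4 * pi
SA = 695.55
695.55 ft^2


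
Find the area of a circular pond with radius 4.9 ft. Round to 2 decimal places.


Shape: circle
Radius r = 4.9 ft
Formula: A = pi * r^2
r^2 = 4.9^2 = 24.01
A = pi * 24.01
A = 75.43
75.43 ft^2


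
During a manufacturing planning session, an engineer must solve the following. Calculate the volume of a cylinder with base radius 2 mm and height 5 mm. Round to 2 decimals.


Shape: cylinder
Radius r = 2 mm, Height h = 5 mm
Formula: V = pi * r^2 * h
r^2 = 4
V = pi * 4 * 5
V = 20 * pi
V = 62.83
62.83 mm^3


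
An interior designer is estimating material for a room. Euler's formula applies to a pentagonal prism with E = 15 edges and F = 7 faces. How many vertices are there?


Polyhedron: pentagonal prism
Euler's formula for convex polyhedra: V - E + F = 2
Given: E = 15 edges and F = 7 faces
Solve for V:
V = 2 + E - F = 2 + 15 - 7 = 10
10 vertices


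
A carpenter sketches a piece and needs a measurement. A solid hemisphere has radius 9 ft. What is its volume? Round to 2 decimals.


Shape: hemisphere (half of a sphere)
Radius r = 9 ft
Formula: V = (1/2) * (4/3) * pi * r^3 = (2/3) * pi * r^3
r^3 = 729
(2/3) * 729 = 486
V = 486 * pi
V = 1526.81
1526.81 ft^3


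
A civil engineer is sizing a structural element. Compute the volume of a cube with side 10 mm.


Shape: cube
Side s = 10 mm
Formula: V = s^3
V = 10 * 10 * 10
V = 100 * 10
V = 1000
1000 mm^3


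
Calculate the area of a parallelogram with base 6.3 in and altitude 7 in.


Shape: parallelogram
Base b = 6.3 in, Height h = 7 in
Formula: A = b * h
A = 6.3 * 7
A = 44.1
44.1 in^2


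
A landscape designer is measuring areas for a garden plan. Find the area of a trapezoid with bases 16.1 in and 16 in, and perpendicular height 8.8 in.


Shape: trapezoid
Parallel sides a = 16.1 in, b = 16 in; Height h = 8.8 in
Formula: A = (a + b) * h / 2
a + b = 16.1 + 16 = 32.1
A = 32.1 * 8.8 / 2
A = 282.48 / 2
A = 141.24
141.24 in^2


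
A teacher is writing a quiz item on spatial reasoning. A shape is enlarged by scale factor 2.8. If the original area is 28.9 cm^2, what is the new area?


Linear scale factor k = 2.8
Original area = 28.9 cm^2
Rule: under a linear scaling by k, areas scale by k^2.
k^2 = 2.8^2 = 7.84
New area = 28.9 * 7.84
New area = 226.576
226.576 cm^2


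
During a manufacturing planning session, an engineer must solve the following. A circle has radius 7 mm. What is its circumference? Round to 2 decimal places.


Shape: circle
Radius r = 7 mm
Formula: C = 2 * pi * r
C = 2 * pi * 7
C = 14 * pi
C = 43.98
43.98 mm


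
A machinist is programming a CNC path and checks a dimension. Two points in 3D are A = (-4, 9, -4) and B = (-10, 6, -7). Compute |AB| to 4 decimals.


3D distance between two points
P1 = (-4, 9, -4), P2 = (-10, 6, -7)
Formula: d = sqrt((x2-x1)^2 + (y2-y1)^2 + (z2-z1)^2)
dx = -10 - -4 = -6
dy = 6 - 9 = -3
dz = -7 - -4 = -3
dx^2 + dy^2 + dz^2 = 36 + 9 + 9 = 54
d = sqrt(54)
d = 7.3485
7.3485 units


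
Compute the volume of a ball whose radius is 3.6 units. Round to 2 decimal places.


Shape: sphere
Radius r = 3.6 units
Formula: V = (4/3) * pi * r^3
r^3 = 46.656
(4/3) * 46.656 = 62.208
V = 62.208 * pi
V = 195.43
195.43 units^3


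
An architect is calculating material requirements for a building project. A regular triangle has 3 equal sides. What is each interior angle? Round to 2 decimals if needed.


Shape: regular triangle (3 sides)
Formula: interior angle = (n - 2) * 180 / n
(n - 2) = 1
(n - 2) * 180 = 180
angle = 180 / 3
angle = 60
60 degrees
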